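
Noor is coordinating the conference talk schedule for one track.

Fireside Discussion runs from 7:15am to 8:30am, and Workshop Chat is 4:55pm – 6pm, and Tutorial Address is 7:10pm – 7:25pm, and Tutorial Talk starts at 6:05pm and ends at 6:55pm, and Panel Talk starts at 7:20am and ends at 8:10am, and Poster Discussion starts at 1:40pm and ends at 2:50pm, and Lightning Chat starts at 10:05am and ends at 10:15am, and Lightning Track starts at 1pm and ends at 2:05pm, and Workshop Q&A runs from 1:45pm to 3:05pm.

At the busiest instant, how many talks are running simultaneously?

Sort all start/end points and keep a running count:
7:15am start Fireside Discussion → 1
7:20am start Panel Talk → 2
8:10am end Panel Talk → 1
8:30am end Fireside Discussion → 0
10:05am start Lightning Chat → 1
10:15am end Lightning Chat → 0
1pm start Lightning Track → 1
1:40pm start Poster Discussion → 2
1:45pm start Workshop Q&A → 3
2:05pm end Lightning Track → 2
2:50pm end Poster Discussion → 1
3:05pm end Workshop Q&A → 0
4:55pm start Workshop Chat → 1
6pm end Workshop Chat → 0
6:05pm start Tutorial Talk → 1
6:55pm end Tutorial Talk → 0
7:10pm start Tutorial Address → 1
7:25pm end Tutorial Address → 0
Peak is 3, at 1:45pm (Lightning Track, Poster Discussion, Workshop Q&A).

3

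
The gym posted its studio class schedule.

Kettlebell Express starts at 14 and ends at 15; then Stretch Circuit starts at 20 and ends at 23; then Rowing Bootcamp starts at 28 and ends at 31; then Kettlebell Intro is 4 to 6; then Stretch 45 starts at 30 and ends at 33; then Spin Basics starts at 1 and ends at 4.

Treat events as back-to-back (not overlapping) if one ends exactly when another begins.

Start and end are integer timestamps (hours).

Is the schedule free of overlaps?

Two intervals overlap when each starts before the other ends.
Sorted by start: Spin Basics, Kettlebell Intro, Kettlebell Express, Stretch Circuit, Rowing Bootcamp, Stretch 45.
Kettlebell Intro starts exactly when Spin Basics ends (back-to-back, no overlap); Spin Basics is clear from here.
Kettlebell Express starts after Kettlebell Intro ends; Kettlebell Intro is clear from here.
Stretch Circuit starts after Kettlebell Express ends; Kettlebell Express is clear from here.
Rowing Bootcamp starts after Stretch Circuit ends; Stretch Circuit is clear from here.
Stretch 45 starts before Rowing Bootcamp ends → Rowing Bootcamp and Stretch 45 overlap.
That's a conflict, so the schedule is not conflict-free.

No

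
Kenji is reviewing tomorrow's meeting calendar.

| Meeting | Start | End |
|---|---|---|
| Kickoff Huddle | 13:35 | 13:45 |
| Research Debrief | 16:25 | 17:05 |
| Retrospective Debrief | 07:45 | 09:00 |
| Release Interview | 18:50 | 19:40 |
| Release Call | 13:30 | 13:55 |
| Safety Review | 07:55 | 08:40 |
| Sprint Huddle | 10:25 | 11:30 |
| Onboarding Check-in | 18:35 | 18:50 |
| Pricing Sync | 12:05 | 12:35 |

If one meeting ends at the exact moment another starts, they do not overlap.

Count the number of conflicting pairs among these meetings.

2

Check each pair: they overlap iff neither finishes before the other starts.
Sorted by start: Retrospective Debrief, Safety Review, Sprint Huddle, Pricing Sync, Release Call, Kickoff Huddle, Research Debrief, Onboarding Check-in, Release Interview.
Safety Review starts before Retrospective Debrief ends → Retrospective Debrief and Safety Review overlap.
Sprint Huddle starts after Retrospective Debrief ends; Retrospective Debrief is clear from here.
Sprint Huddle starts after Safety Review ends; Safety Review is clear from here.
Pricing Sync starts after Sprint Huddle ends; Sprint Huddle is clear from here.
Release Call starts after Pricing Sync ends; Pricing Sync is clear from here.
Kickoff Huddle starts before Release Call ends → Release Call and Kickoff Huddle overlap.
Research Debrief starts after Release Call ends; Release Call is clear from here.
Research Debrief starts after Kickoff Huddle ends; Kickoff Huddle is clear from here.
Onboarding Check-in starts after Research Debrief ends; Research Debrief is clear from here.
Release Interview starts exactly when Onboarding Check-in ends (back-to-back, no overlap).
Overlapping pairs: Kickoff Huddle & Release Call, Retrospective Debrief & Safety Review — 2 in total.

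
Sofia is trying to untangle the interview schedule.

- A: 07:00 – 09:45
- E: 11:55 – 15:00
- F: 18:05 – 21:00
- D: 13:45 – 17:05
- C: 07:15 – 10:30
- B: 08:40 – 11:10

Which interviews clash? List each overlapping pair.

Check each pair: they overlap iff neither finishes before the other starts.
Sorted by start: A, C, B, E, D, F.
C starts before A ends → A and C overlap.
B starts before A ends → A and B overlap.
E starts after A ends, so nothing later overlaps A either.
B starts before C ends → C and B overlap.
E starts after C ends, so nothing later overlaps C either.
E starts after B ends, so nothing later overlaps B either.
D starts before E ends → E and D overlap.
F starts after E ends.
F starts after D ends.

A & B, A & C, B & C, D & E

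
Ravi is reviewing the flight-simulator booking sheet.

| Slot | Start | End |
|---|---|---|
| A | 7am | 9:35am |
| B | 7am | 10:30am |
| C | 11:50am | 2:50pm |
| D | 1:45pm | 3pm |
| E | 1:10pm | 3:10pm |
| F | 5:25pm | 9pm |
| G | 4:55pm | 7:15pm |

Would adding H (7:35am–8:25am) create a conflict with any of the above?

A: starts 7am before H ends 8:25am, and ends 9:35am after H starts 7:35am → overlap.
B: starts 7am before H ends 8:25am, and ends 10:30am after H starts 7:35am → overlap.
C: starts 11:50am at or after H ends 8:25am → clear.
E: starts 1:10pm at or after H ends 8:25am → clear.
D: starts 1:45pm at or after H ends 8:25am → clear.
G: starts 4:55pm at or after H ends 8:25am → clear.
F: starts 5:25pm at or after H ends 8:25am → clear.
H overlaps A, B.

Yes — it overlaps A, B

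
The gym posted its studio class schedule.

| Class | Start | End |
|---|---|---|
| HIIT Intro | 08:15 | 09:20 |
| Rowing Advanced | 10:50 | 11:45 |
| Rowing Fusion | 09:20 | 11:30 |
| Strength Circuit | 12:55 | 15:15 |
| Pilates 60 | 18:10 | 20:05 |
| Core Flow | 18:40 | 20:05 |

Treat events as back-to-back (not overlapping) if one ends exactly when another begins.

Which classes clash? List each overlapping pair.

Core Flow & Pilates 60, Rowing Advanced & Rowing Fusion

Sorted by start: HIIT Intro, Rowing Fusion, Rowing Advanced, Strength Circuit, Pilates 60, Core Flow.
Rowing Fusion starts exactly when HIIT Intro ends (back-to-back, no overlap), so nothing later overlaps HIIT Intro either.
Rowing Advanced starts before Rowing Fusion ends → Rowing Fusion and Rowing Advanced overlap.
Strength Circuit starts after Rowing Fusion ends, so nothing later overlaps Rowing Fusion either.
Strength Circuit starts after Rowing Advanced ends, so nothing later overlaps Rowing Advanced either.
Pilates 60 starts after Strength Circuit ends, so nothing later overlaps Strength Circuit either.
Core Flow starts before Pilates 60 ends → Pilates 60 and Core Flow overlap.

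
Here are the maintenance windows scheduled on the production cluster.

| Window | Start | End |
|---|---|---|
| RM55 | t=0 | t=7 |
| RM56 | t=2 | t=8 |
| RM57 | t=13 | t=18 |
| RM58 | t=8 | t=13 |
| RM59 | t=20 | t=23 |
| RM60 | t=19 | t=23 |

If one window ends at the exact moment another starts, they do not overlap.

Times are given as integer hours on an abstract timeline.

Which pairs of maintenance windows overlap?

RM55 & RM56, RM59 & RM60

Sorted by start: RM55, RM56, RM58, RM57, RM60, RM59.
RM56 starts before RM55 ends → RM55 and RM56 overlap.
RM58 starts after RM55 ends; RM55 is clear from here.
RM58 starts exactly when RM56 ends (back-to-back, no overlap); RM56 is clear from here.
RM57 starts exactly when RM58 ends (back-to-back, no overlap); RM58 is clear from here.
RM60 starts after RM57 ends; RM57 is clear from here.
RM59 starts before RM60 ends → RM60 and RM59 overlap.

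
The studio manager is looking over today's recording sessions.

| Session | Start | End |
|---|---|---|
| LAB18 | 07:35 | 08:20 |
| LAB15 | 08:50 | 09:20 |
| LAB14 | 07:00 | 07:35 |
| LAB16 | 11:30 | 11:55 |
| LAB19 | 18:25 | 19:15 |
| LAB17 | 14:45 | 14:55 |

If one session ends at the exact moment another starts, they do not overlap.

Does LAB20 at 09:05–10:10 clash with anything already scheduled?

LAB14: ends 07:35 at or before LAB20 starts 09:05 → clear.
LAB18: ends 08:20 at or before LAB20 starts 09:05 → clear.
LAB15: starts 08:50 before LAB20 ends 10:10, and ends 09:20 after LAB20 starts 09:05 → overlap.
LAB16: starts 11:30 at or after LAB20 ends 10:10 → clear.
LAB17: starts 14:45 at or after LAB20 ends 10:10 → clear.
LAB19: starts 18:25 at or after LAB20 ends 10:10 → clear.
LAB20 overlaps LAB15.

Yes — it overlaps LAB15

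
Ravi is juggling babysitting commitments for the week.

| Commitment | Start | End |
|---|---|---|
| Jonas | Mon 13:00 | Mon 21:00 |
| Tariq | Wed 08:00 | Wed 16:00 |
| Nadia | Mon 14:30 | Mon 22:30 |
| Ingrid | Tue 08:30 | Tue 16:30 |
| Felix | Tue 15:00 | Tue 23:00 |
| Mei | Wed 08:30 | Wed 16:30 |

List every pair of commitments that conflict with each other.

Felix & Ingrid, Jonas & Nadia, Mei & Tariq

Sorted by start: Jonas, Nadia, Ingrid, Felix, Tariq, Mei.
Nadia starts before Jonas ends → Jonas and Nadia overlap.
Ingrid starts after Jonas ends; Jonas is clear from here.
Ingrid starts after Nadia ends; Nadia is clear from here.
Felix starts before Ingrid ends → Ingrid and Felix overlap.
Tariq starts after Ingrid ends; Ingrid is clear from here.
Tariq starts after Felix ends; Felix is clear from here.
Mei starts before Tariq ends → Tariq and Mei overlap.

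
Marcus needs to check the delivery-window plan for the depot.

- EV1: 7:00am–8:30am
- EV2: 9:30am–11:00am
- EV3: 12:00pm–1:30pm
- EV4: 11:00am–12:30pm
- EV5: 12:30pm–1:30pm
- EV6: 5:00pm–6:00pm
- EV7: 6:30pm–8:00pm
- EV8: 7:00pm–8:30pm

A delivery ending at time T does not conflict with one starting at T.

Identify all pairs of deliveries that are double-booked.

Sorted by start: EV1, EV2, EV4, EV3, EV5, EV6, EV7, EV8.
EV2 starts after EV1 ends; EV1 is clear from here.
EV4 starts exactly when EV2 ends (back-to-back, no overlap); EV2 is clear from here.
EV3 starts before EV4 ends → EV4 and EV3 overlap.
EV5 starts exactly when EV4 ends (back-to-back, no overlap); EV4 is clear from here.
EV5 starts before EV3 ends → EV3 and EV5 overlap.
EV6 starts after EV3 ends; EV3 is clear from here.
EV6 starts after EV5 ends; EV5 is clear from here.
EV7 starts after EV6 ends; EV6 is clear from here.
EV8 starts before EV7 ends → EV7 and EV8 overlap.

EV3 & EV4, EV3 & EV5, EV7 & EV8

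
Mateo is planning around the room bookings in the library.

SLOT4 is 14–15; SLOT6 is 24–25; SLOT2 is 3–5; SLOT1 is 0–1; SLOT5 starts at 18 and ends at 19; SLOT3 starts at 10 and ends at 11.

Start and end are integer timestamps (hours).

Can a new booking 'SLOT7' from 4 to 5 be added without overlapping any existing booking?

SLOT1: ends 1 at or before SLOT7 starts 4 → clear.
SLOT2: starts 3 before SLOT7 ends 5, and ends 5 after SLOT7 starts 4 → overlap.
SLOT3: starts 10 at or after SLOT7 ends 5 → clear.
SLOT4: starts 14 at or after SLOT7 ends 5 → clear.
SLOT5: starts 18 at or after SLOT7 ends 5 → clear.
SLOT6: starts 24 at or after SLOT7 ends 5 → clear.
SLOT7 overlaps SLOT2.

No — it overlaps SLOT2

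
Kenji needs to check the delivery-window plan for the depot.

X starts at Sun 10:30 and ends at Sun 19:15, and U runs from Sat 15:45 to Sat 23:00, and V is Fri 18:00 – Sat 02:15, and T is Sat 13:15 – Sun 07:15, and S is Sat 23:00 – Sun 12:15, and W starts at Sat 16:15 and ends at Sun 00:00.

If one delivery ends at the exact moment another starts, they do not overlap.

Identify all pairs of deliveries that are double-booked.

Sorted by start: V, T, U, W, S, X.
T starts after V ends, so nothing later overlaps V either.
U starts before T ends → T and U overlap.
W starts before T ends → T and W overlap.
S starts before T ends → T and S overlap.
X starts after T ends.
W starts before U ends → U and W overlap.
S starts exactly when U ends (back-to-back, no overlap), so nothing later overlaps U either.
S starts before W ends → W and S overlap.
X starts after W ends.
X starts before S ends → S and X overlap.

S & T, S & W, S & X, T & U, T & W, U & W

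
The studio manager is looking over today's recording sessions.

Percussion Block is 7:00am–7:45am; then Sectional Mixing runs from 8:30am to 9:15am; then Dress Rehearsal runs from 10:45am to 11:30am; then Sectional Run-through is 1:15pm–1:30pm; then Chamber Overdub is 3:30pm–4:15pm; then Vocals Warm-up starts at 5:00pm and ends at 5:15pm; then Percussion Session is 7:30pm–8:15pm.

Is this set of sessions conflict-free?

Yes

Sorted by start: Percussion Block, Sectional Mixing, Dress Rehearsal, Sectional Run-through, Chamber Overdub, Vocals Warm-up, Percussion Session.
Sectional Mixing starts after Percussion Block ends — done with Percussion Block.
Dress Rehearsal starts after Sectional Mixing ends — done with Sectional Mixing.
Sectional Run-through starts after Dress Rehearsal ends — done with Dress Rehearsal.
Chamber Overdub starts after Sectional Run-through ends — done with Sectional Run-through.
Vocals Warm-up starts after Chamber Overdub ends — done with Chamber Overdub.
Percussion Session starts after Vocals Warm-up ends.
Every pair is clear; the schedule has no overlaps.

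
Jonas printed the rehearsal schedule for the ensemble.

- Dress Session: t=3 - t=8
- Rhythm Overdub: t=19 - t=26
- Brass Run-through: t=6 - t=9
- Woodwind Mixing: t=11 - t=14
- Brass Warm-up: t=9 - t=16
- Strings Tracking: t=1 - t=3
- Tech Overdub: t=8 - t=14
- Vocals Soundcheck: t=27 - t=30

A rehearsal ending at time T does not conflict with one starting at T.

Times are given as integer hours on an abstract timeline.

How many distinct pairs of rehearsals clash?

5

Sorted by start: Strings Tracking, Dress Session, Brass Run-through, Tech Overdub, Brass Warm-up, Woodwind Mixing, Rhythm Overdub, Vocals Soundcheck.
Dress Session starts exactly when Strings Tracking ends (back-to-back, no overlap), so nothing later overlaps Strings Tracking either.
Brass Run-through starts before Dress Session ends → Dress Session and Brass Run-through overlap.
Tech Overdub starts exactly when Dress Session ends (back-to-back, no overlap), so nothing later overlaps Dress Session either.
Tech Overdub starts before Brass Run-through ends → Brass Run-through and Tech Overdub overlap.
Brass Warm-up starts exactly when Brass Run-through ends (back-to-back, no overlap), so nothing later overlaps Brass Run-through either.
Brass Warm-up starts before Tech Overdub ends → Tech Overdub and Brass Warm-up overlap.
Woodwind Mixing starts before Tech Overdub ends → Tech Overdub and Woodwind Mixing overlap.
Rhythm Overdub starts after Tech Overdub ends, so nothing later overlaps Tech Overdub either.
Woodwind Mixing starts before Brass Warm-up ends → Brass Warm-up and Woodwind Mixing overlap.
Rhythm Overdub starts after Brass Warm-up ends, so nothing later overlaps Brass Warm-up either.
Rhythm Overdub starts after Woodwind Mixing ends, so nothing later overlaps Woodwind Mixing either.
Vocals Soundcheck starts after Rhythm Overdub ends.
Overlapping pairs: Brass Run-through & Dress Session, Brass Run-through & Tech Overdub, Brass Warm-up & Tech Overdub, Brass Warm-up & Woodwind Mixing, Tech Overdub & Woodwind Mixing — 5 in total.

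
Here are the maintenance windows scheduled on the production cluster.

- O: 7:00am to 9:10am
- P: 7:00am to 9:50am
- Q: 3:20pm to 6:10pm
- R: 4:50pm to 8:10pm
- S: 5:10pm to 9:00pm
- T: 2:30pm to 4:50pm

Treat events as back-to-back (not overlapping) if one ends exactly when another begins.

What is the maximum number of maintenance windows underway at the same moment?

Walk through starts and ends in time order (an end at T is processed before a start at T):
7:00am start O → 1
7:00am start P → 2
9:10am end O → 1
9:50am end P → 0
2:30pm start T → 1
3:20pm start Q → 2
4:50pm end T → 1
4:50pm start R → 2
5:10pm start S → 3
6:10pm end Q → 2
8:10pm end R → 1
9:00pm end S → 0
Peak is 3, at 5:10pm (Q, R, S).

3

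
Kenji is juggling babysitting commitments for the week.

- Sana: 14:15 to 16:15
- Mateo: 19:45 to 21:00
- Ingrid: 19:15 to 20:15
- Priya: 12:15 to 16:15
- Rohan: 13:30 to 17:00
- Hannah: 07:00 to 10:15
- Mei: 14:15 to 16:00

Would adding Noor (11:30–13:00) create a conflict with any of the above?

Yes — it overlaps Priya

Hannah: ends 10:15 at or before Noor starts 11:30 → clear.
Priya: starts 12:15 before Noor ends 13:00, and ends 16:15 after Noor starts 11:30 → overlap.
Rohan: starts 13:30 at or after Noor ends 13:00 → clear.
Sana: starts 14:15 at or after Noor ends 13:00 → clear.
Mei: starts 14:15 at or after Noor ends 13:00 → clear.
Ingrid: starts 19:15 at or after Noor ends 13:00 → clear.
Mateo: starts 19:45 at or after Noor ends 13:00 → clear.
Noor overlaps Priya.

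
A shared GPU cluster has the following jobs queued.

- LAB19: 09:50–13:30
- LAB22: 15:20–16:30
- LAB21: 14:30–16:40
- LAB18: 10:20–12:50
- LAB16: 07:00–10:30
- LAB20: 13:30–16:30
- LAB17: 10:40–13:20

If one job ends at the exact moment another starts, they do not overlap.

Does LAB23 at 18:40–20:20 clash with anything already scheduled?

LAB16: ends 10:30 at or before LAB23 starts 18:40 → clear.
LAB19: ends 13:30 at or before LAB23 starts 18:40 → clear.
LAB18: ends 12:50 at or before LAB23 starts 18:40 → clear.
LAB17: ends 13:20 at or before LAB23 starts 18:40 → clear.
LAB20: ends 16:30 at or before LAB23 starts 18:40 → clear.
LAB21: ends 16:40 at or before LAB23 starts 18:40 → clear.
LAB22: ends 16:30 at or before LAB23 starts 18:40 → clear.

No — it doesn't clash with anything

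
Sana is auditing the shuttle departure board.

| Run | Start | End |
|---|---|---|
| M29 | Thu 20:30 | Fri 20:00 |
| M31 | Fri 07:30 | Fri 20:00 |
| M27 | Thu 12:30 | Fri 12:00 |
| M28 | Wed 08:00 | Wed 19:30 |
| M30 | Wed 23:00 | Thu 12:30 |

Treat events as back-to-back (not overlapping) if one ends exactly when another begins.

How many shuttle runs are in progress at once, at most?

Sort all start/end points and keep a running count:
Wed 08:00 start M28 → 1
Wed 19:30 end M28 → 0
Wed 23:00 start M30 → 1
Thu 12:30 end M30 → 0
Thu 12:30 start M27 → 1
Thu 20:30 start M29 → 2
Fri 07:30 start M31 → 3
Fri 12:00 end M27 → 2
Fri 20:00 end M29 → 1
Fri 20:00 end M31 → 0
Peak is 3, at Fri 07:30 (M27, M29, M31).

3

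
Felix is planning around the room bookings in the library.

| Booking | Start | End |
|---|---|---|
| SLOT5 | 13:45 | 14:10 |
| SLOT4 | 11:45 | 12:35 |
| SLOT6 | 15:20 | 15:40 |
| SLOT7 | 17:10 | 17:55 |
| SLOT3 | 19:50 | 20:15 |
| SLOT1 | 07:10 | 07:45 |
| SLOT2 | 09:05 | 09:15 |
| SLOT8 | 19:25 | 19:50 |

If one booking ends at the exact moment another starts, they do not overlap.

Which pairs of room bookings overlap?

Sorted by start: SLOT1, SLOT2, SLOT4, SLOT5, SLOT6, SLOT7, SLOT8, SLOT3.
SLOT2 starts after SLOT1 ends — done with SLOT1.
SLOT4 starts after SLOT2 ends — done with SLOT2.
SLOT5 starts after SLOT4 ends — done with SLOT4.
SLOT6 starts after SLOT5 ends — done with SLOT5.
SLOT7 starts after SLOT6 ends — done with SLOT6.
SLOT8 starts after SLOT7 ends — done with SLOT7.
SLOT3 starts exactly when SLOT8 ends (back-to-back, no overlap).

none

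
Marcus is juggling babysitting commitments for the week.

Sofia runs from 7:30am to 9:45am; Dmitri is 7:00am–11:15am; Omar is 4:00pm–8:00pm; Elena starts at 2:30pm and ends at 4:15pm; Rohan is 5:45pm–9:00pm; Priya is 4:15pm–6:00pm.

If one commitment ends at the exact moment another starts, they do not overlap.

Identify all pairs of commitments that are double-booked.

Check each pair: they overlap iff neither finishes before the other starts.
Sorted by start: Dmitri, Sofia, Elena, Omar, Priya, Rohan.
Sofia starts before Dmitri ends → Dmitri and Sofia overlap.
Elena starts after Dmitri ends — done with Dmitri.
Elena starts after Sofia ends — done with Sofia.
Omar starts before Elena ends → Elena and Omar overlap.
Priya starts exactly when Elena ends (back-to-back, no overlap) — done with Elena.
Priya starts before Omar ends → Omar and Priya overlap.
Rohan starts before Omar ends → Omar and Rohan overlap.
Rohan starts before Priya ends → Priya and Rohan overlap.

Dmitri & Sofia, Elena & Omar, Omar & Priya, Omar & Rohan, Priya & Rohan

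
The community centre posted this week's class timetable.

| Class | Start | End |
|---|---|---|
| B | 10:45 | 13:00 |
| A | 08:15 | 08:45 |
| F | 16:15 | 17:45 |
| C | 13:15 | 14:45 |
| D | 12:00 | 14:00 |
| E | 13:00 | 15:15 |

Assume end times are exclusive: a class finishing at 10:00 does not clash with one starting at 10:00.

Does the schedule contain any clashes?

Yes

Sorted by start: A, B, D, E, C, F.
B starts after A ends — done with A.
D starts before B ends → B and D overlap.
That's a conflict, so the schedule is not conflict-free.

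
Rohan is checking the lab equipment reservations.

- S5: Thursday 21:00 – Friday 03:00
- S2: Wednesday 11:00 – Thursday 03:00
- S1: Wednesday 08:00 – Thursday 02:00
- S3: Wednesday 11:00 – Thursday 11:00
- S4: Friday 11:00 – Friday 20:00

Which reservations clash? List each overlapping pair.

Sorted by start: S1, S2, S3, S5, S4.
S2 starts before S1 ends → S1 and S2 overlap.
S3 starts before S1 ends → S1 and S3 overlap.
S5 starts after S1 ends, so S1 has no further overlaps.
S3 starts before S2 ends → S2 and S3 overlap.
S5 starts after S2 ends, so S2 has no further overlaps.
S5 starts after S3 ends, so S3 has no further overlaps.
S4 starts after S5 ends.

S1 & S2, S1 & S3, S2 & S3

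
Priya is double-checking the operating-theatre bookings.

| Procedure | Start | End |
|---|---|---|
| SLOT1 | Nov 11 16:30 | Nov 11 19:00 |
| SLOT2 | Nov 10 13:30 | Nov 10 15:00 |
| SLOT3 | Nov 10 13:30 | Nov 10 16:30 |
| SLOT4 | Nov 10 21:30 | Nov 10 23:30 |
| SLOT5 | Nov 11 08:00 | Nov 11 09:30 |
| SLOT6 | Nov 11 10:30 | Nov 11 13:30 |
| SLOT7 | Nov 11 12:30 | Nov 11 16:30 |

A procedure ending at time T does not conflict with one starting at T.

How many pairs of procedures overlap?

2

Sorted by start: SLOT2, SLOT3, SLOT4, SLOT5, SLOT6, SLOT7, SLOT1.
SLOT3 starts before SLOT2 ends → SLOT2 and SLOT3 overlap.
SLOT4 starts after SLOT2 ends, so SLOT2 has no further overlaps.
SLOT4 starts after SLOT3 ends, so SLOT3 has no further overlaps.
SLOT5 starts after SLOT4 ends, so SLOT4 has no further overlaps.
SLOT6 starts after SLOT5 ends, so SLOT5 has no further overlaps.
SLOT7 starts before SLOT6 ends → SLOT6 and SLOT7 overlap.
SLOT1 starts after SLOT6 ends.
SLOT1 starts exactly when SLOT7 ends (back-to-back, no overlap).
Overlapping pairs: SLOT2 & SLOT3, SLOT6 & SLOT7 — 2 in total.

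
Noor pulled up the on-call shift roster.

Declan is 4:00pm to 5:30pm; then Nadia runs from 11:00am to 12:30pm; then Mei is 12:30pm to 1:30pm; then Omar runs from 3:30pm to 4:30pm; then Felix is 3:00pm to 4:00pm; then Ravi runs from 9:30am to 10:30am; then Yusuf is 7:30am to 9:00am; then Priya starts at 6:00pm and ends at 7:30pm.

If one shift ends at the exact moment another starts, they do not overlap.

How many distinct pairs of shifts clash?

Sorted by start: Yusuf, Ravi, Nadia, Mei, Felix, Omar, Declan, Priya.
Ravi starts after Yusuf ends; Yusuf is clear from here.
Nadia starts after Ravi ends; Ravi is clear from here.
Mei starts exactly when Nadia ends (back-to-back, no overlap); Nadia is clear from here.
Felix starts after Mei ends; Mei is clear from here.
Omar starts before Felix ends → Felix and Omar overlap.
Declan starts exactly when Felix ends (back-to-back, no overlap); Felix is clear from here.
Declan starts before Omar ends → Omar and Declan overlap.
Priya starts after Omar ends.
Priya starts after Declan ends.
Overlapping pairs: Declan & Omar, Felix & Omar — 2 in total.

2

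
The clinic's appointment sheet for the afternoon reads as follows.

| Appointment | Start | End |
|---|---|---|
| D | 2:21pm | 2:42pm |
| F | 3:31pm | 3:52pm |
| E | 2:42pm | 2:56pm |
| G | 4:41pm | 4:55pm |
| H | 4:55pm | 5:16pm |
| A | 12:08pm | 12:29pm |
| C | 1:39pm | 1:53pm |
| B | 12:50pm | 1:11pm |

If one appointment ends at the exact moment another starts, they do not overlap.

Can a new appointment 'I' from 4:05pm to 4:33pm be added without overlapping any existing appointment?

Yes — the slot is free

A: ends 12:29pm at or before I starts 4:05pm → clear.
B: ends 1:11pm at or before I starts 4:05pm → clear.
C: ends 1:53pm at or before I starts 4:05pm → clear.
D: ends 2:42pm at or before I starts 4:05pm → clear.
E: ends 2:56pm at or before I starts 4:05pm → clear.
F: ends 3:52pm at or before I starts 4:05pm → clear.
G: starts 4:41pm at or after I ends 4:33pm → clear.
H: starts 4:55pm at or after I ends 4:33pm → clear.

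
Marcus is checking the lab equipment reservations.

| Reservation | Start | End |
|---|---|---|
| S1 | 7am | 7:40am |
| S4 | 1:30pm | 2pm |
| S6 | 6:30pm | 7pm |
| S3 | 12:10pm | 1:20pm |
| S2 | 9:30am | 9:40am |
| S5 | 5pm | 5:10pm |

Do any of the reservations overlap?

No

Sorted by start: S1, S2, S3, S4, S5, S6.
S2 starts after S1 ends — done with S1.
S3 starts after S2 ends — done with S2.
S4 starts after S3 ends — done with S3.
S5 starts after S4 ends — done with S4.
S6 starts after S5 ends.
Every pair is clear; the schedule has no overlaps.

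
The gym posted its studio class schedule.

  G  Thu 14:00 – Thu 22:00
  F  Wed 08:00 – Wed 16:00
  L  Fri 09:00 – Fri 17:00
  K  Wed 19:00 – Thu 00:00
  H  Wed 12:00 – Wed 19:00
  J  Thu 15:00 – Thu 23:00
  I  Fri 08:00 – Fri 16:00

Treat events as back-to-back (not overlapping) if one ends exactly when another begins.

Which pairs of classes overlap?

F & H, G & J, I & L

Sorted by start: F, H, K, G, J, I, L.
H starts before F ends → F and H overlap.
K starts after F ends, so F has no further overlaps.
K starts exactly when H ends (back-to-back, no overlap), so H has no further overlaps.
G starts after K ends, so K has no further overlaps.
J starts before G ends → G and J overlap.
I starts after G ends, so G has no further overlaps.
I starts after J ends, so J has no further overlaps.
L starts before I ends → I and L overlap.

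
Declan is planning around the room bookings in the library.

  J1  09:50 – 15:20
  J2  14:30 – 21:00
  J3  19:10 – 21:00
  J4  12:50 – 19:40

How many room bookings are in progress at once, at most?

3

Sweep the timeline, counting +1 at each start and −1 at each end (ends before starts at a tie):
09:50 start J1 → 1
12:50 start J4 → 2
14:30 start J2 → 3
15:20 end J1 → 2
19:10 start J3 → 3
19:40 end J4 → 2
21:00 end J2 → 1
21:00 end J3 → 0
Peak is 3, at 14:30 (J1, J2, J4).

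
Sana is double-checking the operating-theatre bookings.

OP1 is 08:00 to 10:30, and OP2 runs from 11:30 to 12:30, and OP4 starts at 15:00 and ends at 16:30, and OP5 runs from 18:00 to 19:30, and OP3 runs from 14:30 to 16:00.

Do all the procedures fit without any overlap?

No

Sorted by start: OP1, OP2, OP3, OP4, OP5.
OP2 starts after OP1 ends — done with OP1.
OP3 starts after OP2 ends — done with OP2.
OP4 starts before OP3 ends → OP3 and OP4 overlap.
That's a conflict, so the schedule is not conflict-free.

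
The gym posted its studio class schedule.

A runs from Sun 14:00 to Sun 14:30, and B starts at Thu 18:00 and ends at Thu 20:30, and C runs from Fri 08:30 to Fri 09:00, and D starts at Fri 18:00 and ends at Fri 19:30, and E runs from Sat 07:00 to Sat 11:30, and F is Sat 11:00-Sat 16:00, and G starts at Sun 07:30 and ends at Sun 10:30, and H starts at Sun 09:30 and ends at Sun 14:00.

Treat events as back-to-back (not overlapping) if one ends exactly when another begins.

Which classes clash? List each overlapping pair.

Sorted by start: B, C, D, E, F, G, H, A.
C starts after B ends, so B has no further overlaps.
D starts after C ends, so C has no further overlaps.
E starts after D ends, so D has no further overlaps.
F starts before E ends → E and F overlap.
G starts after E ends, so E has no further overlaps.
G starts after F ends, so F has no further overlaps.
H starts before G ends → G and H overlap.
A starts after G ends.
A starts exactly when H ends (back-to-back, no overlap).

E & F, G & H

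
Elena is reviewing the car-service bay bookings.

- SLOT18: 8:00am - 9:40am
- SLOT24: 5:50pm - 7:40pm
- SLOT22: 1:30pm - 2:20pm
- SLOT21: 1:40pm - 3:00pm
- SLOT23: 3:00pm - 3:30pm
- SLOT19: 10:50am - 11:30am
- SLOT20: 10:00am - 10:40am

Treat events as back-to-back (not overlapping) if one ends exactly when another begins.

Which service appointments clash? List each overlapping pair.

SLOT21 & SLOT22

Two intervals overlap when each starts before the other ends.
Sorted by start: SLOT18, SLOT20, SLOT19, SLOT22, SLOT21, SLOT23, SLOT24.
SLOT20 starts after SLOT18 ends — done with SLOT18.
SLOT19 starts after SLOT20 ends — done with SLOT20.
SLOT22 starts after SLOT19 ends — done with SLOT19.
SLOT21 starts before SLOT22 ends → SLOT22 and SLOT21 overlap.
SLOT23 starts after SLOT22 ends — done with SLOT22.
SLOT23 starts exactly when SLOT21 ends (back-to-back, no overlap) — done with SLOT21.
SLOT24 starts after SLOT23 ends.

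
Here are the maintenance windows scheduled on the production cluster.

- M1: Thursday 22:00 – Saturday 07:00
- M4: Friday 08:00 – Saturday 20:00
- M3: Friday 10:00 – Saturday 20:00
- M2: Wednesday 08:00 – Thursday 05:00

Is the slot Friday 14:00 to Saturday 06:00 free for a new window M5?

M2: ends Thursday 05:00 at or before M5 starts Friday 14:00 → clear.
M1: starts Thursday 22:00 before M5 ends Saturday 06:00, and ends Saturday 07:00 after M5 starts Friday 14:00 → overlap.
M4: starts Friday 08:00 before M5 ends Saturday 06:00, and ends Saturday 20:00 after M5 starts Friday 14:00 → overlap.
M3: starts Friday 10:00 before M5 ends Saturday 06:00, and ends Saturday 20:00 after M5 starts Friday 14:00 → overlap.
M5 overlaps M1, M3, M4.

No — it overlaps M1, M3, M4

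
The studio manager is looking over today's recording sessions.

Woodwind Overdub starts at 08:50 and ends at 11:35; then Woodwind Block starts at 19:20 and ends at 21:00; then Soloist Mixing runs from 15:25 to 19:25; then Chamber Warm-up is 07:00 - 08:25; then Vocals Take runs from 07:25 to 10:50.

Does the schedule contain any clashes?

Sorted by start: Chamber Warm-up, Vocals Take, Woodwind Overdub, Soloist Mixing, Woodwind Block.
Vocals Take starts before Chamber Warm-up ends → Chamber Warm-up and Vocals Take overlap.
That's a conflict, so the schedule is not conflict-free.

Yes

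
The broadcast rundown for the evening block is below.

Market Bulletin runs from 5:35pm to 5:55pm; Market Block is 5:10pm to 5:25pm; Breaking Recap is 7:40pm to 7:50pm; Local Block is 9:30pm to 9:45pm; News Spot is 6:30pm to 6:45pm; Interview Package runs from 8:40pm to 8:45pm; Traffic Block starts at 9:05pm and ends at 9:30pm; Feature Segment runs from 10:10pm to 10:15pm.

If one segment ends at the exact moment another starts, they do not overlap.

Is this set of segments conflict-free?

Yes

Sorted by start: Market Block, Market Bulletin, News Spot, Breaking Recap, Interview Package, Traffic Block, Local Block, Feature Segment.
Market Bulletin starts after Market Block ends — done with Market Block.
News Spot starts after Market Bulletin ends — done with Market Bulletin.
Breaking Recap starts after News Spot ends — done with News Spot.
Interview Package starts after Breaking Recap ends — done with Breaking Recap.
Traffic Block starts after Interview Package ends — done with Interview Package.
Local Block starts exactly when Traffic Block ends (back-to-back, no overlap) — done with Traffic Block.
Feature Segment starts after Local Block ends.
Every pair is clear; the schedule has no overlaps.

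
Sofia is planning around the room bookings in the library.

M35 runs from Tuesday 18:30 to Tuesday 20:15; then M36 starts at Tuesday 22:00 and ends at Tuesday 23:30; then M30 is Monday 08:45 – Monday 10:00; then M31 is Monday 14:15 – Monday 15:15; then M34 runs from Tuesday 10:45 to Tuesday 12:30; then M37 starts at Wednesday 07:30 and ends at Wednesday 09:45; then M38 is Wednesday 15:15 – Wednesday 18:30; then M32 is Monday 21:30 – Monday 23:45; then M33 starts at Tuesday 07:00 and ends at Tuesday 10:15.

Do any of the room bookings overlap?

No

Sorted by start: M30, M31, M32, M33, M34, M35, M36, M37, M38.
M31 starts after M30 ends; M30 is clear from here.
M32 starts after M31 ends; M31 is clear from here.
M33 starts after M32 ends; M32 is clear from here.
M34 starts after M33 ends; M33 is clear from here.
M35 starts after M34 ends; M34 is clear from here.
M36 starts after M35 ends; M35 is clear from here.
M37 starts after M36 ends; M36 is clear from here.
M38 starts after M37 ends.
Every pair is clear; the schedule has no overlaps.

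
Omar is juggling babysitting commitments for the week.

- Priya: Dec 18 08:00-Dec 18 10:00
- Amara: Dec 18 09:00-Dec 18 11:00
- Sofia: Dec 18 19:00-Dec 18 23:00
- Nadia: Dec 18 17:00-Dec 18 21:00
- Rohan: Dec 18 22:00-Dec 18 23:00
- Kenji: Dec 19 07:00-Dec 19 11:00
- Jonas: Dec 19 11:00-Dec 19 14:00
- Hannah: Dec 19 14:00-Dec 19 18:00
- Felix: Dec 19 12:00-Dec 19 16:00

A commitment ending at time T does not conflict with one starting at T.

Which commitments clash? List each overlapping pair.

Amara & Priya, Felix & Hannah, Felix & Jonas, Nadia & Sofia, Rohan & Sofia

Check each pair: they overlap iff neither finishes before the other starts.
Sorted by start: Priya, Amara, Nadia, Sofia, Rohan, Kenji, Jonas, Felix, Hannah.
Amara starts before Priya ends → Priya and Amara overlap.
Nadia starts after Priya ends — done with Priya.
Nadia starts after Amara ends — done with Amara.
Sofia starts before Nadia ends → Nadia and Sofia overlap.
Rohan starts after Nadia ends — done with Nadia.
Rohan starts before Sofia ends → Sofia and Rohan overlap.
Kenji starts after Sofia ends — done with Sofia.
Kenji starts after Rohan ends — done with Rohan.
Jonas starts exactly when Kenji ends (back-to-back, no overlap) — done with Kenji.
Felix starts before Jonas ends → Jonas and Felix overlap.
Hannah starts exactly when Jonas ends (back-to-back, no overlap).
Hannah starts before Felix ends → Felix and Hannah overlap.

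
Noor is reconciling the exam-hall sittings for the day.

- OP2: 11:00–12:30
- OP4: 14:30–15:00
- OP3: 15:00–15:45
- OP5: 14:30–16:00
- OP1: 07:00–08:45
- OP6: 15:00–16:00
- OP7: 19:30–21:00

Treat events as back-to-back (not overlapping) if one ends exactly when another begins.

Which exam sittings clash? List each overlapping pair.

Sorted by start: OP1, OP2, OP4, OP5, OP3, OP6, OP7.
OP2 starts after OP1 ends, so OP1 has no further overlaps.
OP4 starts after OP2 ends, so OP2 has no further overlaps.
OP5 starts before OP4 ends → OP4 and OP5 overlap.
OP3 starts exactly when OP4 ends (back-to-back, no overlap), so OP4 has no further overlaps.
OP3 starts before OP5 ends → OP5 and OP3 overlap.
OP6 starts before OP5 ends → OP5 and OP6 overlap.
OP7 starts after OP5 ends.
OP6 starts before OP3 ends → OP3 and OP6 overlap.
OP7 starts after OP3 ends.
OP7 starts after OP6 ends.

OP3 & OP5, OP3 & OP6, OP4 & OP5, OP5 & OP6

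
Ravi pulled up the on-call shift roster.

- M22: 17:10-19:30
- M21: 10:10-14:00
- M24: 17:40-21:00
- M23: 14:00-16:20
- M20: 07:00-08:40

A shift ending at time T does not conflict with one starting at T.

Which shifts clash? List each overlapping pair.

M22 & M24

Sorted by start: M20, M21, M23, M22, M24.
M21 starts after M20 ends; M20 is clear from here.
M23 starts exactly when M21 ends (back-to-back, no overlap); M21 is clear from here.
M22 starts after M23 ends; M23 is clear from here.
M24 starts before M22 ends → M22 and M24 overlap.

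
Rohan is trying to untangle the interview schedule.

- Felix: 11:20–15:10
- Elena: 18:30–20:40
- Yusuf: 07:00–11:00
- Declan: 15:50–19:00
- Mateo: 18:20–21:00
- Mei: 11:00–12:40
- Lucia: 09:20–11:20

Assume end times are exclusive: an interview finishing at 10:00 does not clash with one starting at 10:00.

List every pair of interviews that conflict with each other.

Sorted by start: Yusuf, Lucia, Mei, Felix, Declan, Mateo, Elena.
Lucia starts before Yusuf ends → Yusuf and Lucia overlap.
Mei starts exactly when Yusuf ends (back-to-back, no overlap), so nothing later overlaps Yusuf either.
Mei starts before Lucia ends → Lucia and Mei overlap.
Felix starts exactly when Lucia ends (back-to-back, no overlap), so nothing later overlaps Lucia either.
Felix starts before Mei ends → Mei and Felix overlap.
Declan starts after Mei ends, so nothing later overlaps Mei either.
Declan starts after Felix ends, so nothing later overlaps Felix either.
Mateo starts before Declan ends → Declan and Mateo overlap.
Elena starts before Declan ends → Declan and Elena overlap.
Elena starts before Mateo ends → Mateo and Elena overlap.

Declan & Elena, Declan & Mateo, Elena & Mateo, Felix & Mei, Lucia & Mei, Lucia & Yusuf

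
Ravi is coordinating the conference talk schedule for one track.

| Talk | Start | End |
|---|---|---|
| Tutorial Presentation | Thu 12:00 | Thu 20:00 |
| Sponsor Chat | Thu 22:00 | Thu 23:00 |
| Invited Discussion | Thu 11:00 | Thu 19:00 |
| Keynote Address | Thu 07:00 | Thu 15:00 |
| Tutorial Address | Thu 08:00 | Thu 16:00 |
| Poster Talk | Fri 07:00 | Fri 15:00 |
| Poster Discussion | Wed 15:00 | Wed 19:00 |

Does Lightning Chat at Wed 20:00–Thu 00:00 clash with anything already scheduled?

No — it doesn't clash with anything

Poster Discussion: ends Wed 19:00 at or before Lightning Chat starts Wed 20:00 → clear.
Keynote Address: starts Thu 07:00 at or after Lightning Chat ends Thu 00:00 → clear.
Tutorial Address: starts Thu 08:00 at or after Lightning Chat ends Thu 00:00 → clear.
Invited Discussion: starts Thu 11:00 at or after Lightning Chat ends Thu 00:00 → clear.
Tutorial Presentation: starts Thu 12:00 at or after Lightning Chat ends Thu 00:00 → clear.
Sponsor Chat: starts Thu 22:00 at or after Lightning Chat ends Thu 00:00 → clear.
Poster Talk: starts Fri 07:00 at or after Lightning Chat ends Thu 00:00 → clear.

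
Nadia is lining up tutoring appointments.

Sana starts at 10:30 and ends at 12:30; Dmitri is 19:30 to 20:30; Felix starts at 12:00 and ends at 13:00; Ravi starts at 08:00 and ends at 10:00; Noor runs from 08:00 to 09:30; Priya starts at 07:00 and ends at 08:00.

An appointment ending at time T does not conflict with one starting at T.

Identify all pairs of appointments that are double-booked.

Felix & Sana, Noor & Ravi

Sorted by start: Priya, Noor, Ravi, Sana, Felix, Dmitri.
Noor starts exactly when Priya ends (back-to-back, no overlap); Priya is clear from here.
Ravi starts before Noor ends → Noor and Ravi overlap.
Sana starts after Noor ends; Noor is clear from here.
Sana starts after Ravi ends; Ravi is clear from here.
Felix starts before Sana ends → Sana and Felix overlap.
Dmitri starts after Sana ends.
Dmitri starts after Felix ends.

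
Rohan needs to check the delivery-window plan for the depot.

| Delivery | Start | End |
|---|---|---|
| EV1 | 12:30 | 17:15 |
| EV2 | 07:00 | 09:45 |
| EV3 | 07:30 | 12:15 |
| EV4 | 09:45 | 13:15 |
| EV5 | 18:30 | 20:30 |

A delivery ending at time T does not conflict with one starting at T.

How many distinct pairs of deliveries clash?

3

Sorted by start: EV2, EV3, EV4, EV1, EV5.
EV3 starts before EV2 ends → EV2 and EV3 overlap.
EV4 starts exactly when EV2 ends (back-to-back, no overlap); EV2 is clear from here.
EV4 starts before EV3 ends → EV3 and EV4 overlap.
EV1 starts after EV3 ends; EV3 is clear from here.
EV1 starts before EV4 ends → EV4 and EV1 overlap.
EV5 starts after EV4 ends.
EV5 starts after EV1 ends.
Overlapping pairs: EV1 & EV4, EV2 & EV3, EV3 & EV4 — 3 in total.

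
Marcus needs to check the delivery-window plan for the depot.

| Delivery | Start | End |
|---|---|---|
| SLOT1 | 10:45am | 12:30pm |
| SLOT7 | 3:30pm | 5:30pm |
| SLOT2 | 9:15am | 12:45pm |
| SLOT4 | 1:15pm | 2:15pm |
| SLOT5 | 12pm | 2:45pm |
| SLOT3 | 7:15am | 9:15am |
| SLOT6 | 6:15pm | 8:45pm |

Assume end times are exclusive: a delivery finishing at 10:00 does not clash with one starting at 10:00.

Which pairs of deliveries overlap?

Sorted by start: SLOT3, SLOT2, SLOT1, SLOT5, SLOT4, SLOT7, SLOT6.
SLOT2 starts exactly when SLOT3 ends (back-to-back, no overlap) — done with SLOT3.
SLOT1 starts before SLOT2 ends → SLOT2 and SLOT1 overlap.
SLOT5 starts before SLOT2 ends → SLOT2 and SLOT5 overlap.
SLOT4 starts after SLOT2 ends — done with SLOT2.
SLOT5 starts before SLOT1 ends → SLOT1 and SLOT5 overlap.
SLOT4 starts after SLOT1 ends — done with SLOT1.
SLOT4 starts before SLOT5 ends → SLOT5 and SLOT4 overlap.
SLOT7 starts after SLOT5 ends — done with SLOT5.
SLOT7 starts after SLOT4 ends — done with SLOT4.
SLOT6 starts after SLOT7 ends.

SLOT1 & SLOT2, SLOT1 & SLOT5, SLOT2 & SLOT5, SLOT4 & SLOT5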